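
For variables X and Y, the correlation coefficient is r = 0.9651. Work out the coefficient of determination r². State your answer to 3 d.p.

0.931

r² = (0.9651)² = 0.931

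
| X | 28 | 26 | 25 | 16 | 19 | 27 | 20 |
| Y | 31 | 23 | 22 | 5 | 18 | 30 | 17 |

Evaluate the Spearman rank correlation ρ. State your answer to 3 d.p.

Rank X: 7, 5, 4, 1, 2, 6, 3
Rank Y: 7, 5, 4, 1, 3, 6, 2
d = rank(X) − rank(Y): 0, 0, 0, 0, -1, 0, 1; Σd² = 2
ρ = 1 − 6Σd² / [n(n²−1)] = 1 − 6×2 / (7×48) = 1 − 12/336 ≈ 0.964

0.964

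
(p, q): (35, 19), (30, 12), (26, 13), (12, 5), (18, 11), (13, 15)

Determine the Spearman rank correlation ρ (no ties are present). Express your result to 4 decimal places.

Rank p: 6, 5, 4, 1, 3, 2
Rank q: 6, 3, 4, 1, 2, 5
d = rank(p) − rank(q): 0, 2, 0, 0, 1, -3; Σd² = 14
ρ = 1 − 6Σd² / [n(n²−1)] = 1 − 6×14 / (6×35) = 1 − 84/210 ≈ 0.6000

0.6000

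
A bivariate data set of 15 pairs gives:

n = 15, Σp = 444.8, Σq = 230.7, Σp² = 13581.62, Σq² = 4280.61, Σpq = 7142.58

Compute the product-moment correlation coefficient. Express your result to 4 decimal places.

0.5629

r = (nΣpq − ΣpΣq) / √[(nΣp² − (Σp)²)(nΣq² − (Σq)²)]
Numerator: 15×7142.58 − 444.8×230.7 = 4523.34
Denominator: √[(203724.3 − 197847.04)(64209.15 − 53222.49)] = √[5877.26 × 10986.66] = 8035.6367
r = 4523.34 / 8035.6367 ≈ 0.5629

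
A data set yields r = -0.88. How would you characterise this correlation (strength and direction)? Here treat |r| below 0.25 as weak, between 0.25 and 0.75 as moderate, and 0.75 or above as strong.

strong negative

r = -0.88 < 0 so the relationship is negative.
|r| = 0.88, which falls in the strong range.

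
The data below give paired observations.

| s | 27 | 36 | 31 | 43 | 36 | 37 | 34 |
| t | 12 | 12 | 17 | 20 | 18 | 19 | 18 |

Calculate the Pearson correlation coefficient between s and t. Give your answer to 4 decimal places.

n = 7, Σs = 244, Σt = 116, Σs² = 8656, Σt² = 1986, Σst = 4106
nΣst − ΣsΣt = 28742 − 28304 = 438
nΣs² − (Σs)² = 60592 − 59536 = 1056; nΣt² − (Σt)² = 13902 − 13456 = 446
r = 438 / √(1056 × 446) = 438 / 686.2769 ≈ 0.6382

0.6382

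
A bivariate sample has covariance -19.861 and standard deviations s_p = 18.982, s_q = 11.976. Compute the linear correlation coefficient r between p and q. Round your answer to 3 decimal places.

-0.087

r = Cov(p,q) / (s_p · s_q) = -19.861 / (18.982 × 11.976)
  = -19.861 / 227.3284 ≈ -0.087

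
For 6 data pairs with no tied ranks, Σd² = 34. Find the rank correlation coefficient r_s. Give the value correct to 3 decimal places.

0.029

ρ = 1 − 6Σd² / [n(n²−1)] = 1 − 6×34 / (6×35)
  = 1 − 204/210 = 1 − 0.9714 ≈ 0.029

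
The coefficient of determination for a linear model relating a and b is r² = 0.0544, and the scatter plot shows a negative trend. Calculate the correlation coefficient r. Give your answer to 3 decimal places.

-0.233

|r| = √0.0544 = 0.233
The association is negative, so r = −0.233.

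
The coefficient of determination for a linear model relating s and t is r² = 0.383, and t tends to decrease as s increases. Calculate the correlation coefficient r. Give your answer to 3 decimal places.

-0.619

|r| = √0.383 = 0.619
The association is negative, so r = −0.619.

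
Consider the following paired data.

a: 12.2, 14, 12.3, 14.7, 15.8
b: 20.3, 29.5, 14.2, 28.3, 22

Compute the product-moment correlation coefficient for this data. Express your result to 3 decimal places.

0.556

n = 5, Σa = 69, Σb = 114.3, Σa² = 961.86, Σb² = 2768.87, Σab = 1598.93
nΣab − ΣaΣb = 7994.65 − 7886.7 = 107.95
nΣa² − (Σa)² = 4809.3 − 4761 = 48.3; nΣb² − (Σb)² = 13844.35 − 13064.49 = 779.86
r = 107.95 / √(48.3 × 779.86) = 107.95 / 194.0805 ≈ 0.556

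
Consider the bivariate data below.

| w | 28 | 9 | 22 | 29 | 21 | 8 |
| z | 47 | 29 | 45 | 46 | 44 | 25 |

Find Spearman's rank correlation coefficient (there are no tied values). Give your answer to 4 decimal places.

0.9429

Rank w: 5, 2, 4, 6, 3, 1
Rank z: 6, 2, 4, 5, 3, 1
d = rank(w) − rank(z): -1, 0, 0, 1, 0, 0; Σd² = 2
ρ = 1 − 6Σd² / [n(n²−1)] = 1 − 6×2 / (6×35) = 1 − 12/210 ≈ 0.9429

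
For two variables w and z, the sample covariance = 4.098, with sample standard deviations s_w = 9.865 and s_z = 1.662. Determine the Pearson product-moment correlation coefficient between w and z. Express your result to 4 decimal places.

r = Cov(w,z) / (s_w · s_z) = 4.098 / (9.865 × 1.662)
  = 4.098 / 16.3956 ≈ 0.2499

0.2499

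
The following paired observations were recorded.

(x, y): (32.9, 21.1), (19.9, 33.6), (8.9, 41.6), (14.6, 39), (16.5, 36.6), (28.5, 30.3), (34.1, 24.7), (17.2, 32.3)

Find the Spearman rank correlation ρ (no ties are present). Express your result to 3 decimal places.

-0.952

Rank x: 7, 5, 1, 2, 3, 6, 8, 4
Rank y: 1, 5, 8, 7, 6, 3, 2, 4
d = rank(x) − rank(y): 6, 0, -7, -5, -3, 3, 6, 0; Σd² = 164
ρ = 1 − 6Σd² / [n(n²−1)] = 1 − 6×164 / (8×63) = 1 − 984/504 ≈ -0.952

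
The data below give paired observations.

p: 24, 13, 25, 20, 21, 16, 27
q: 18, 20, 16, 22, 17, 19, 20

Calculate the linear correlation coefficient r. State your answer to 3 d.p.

-0.329

n = 7, Σp = 146, Σq = 132, Σp² = 3196, Σq² = 2514, Σpq = 2733
nΣpq − ΣpΣq = 19131 − 19272 = -141
nΣp² − (Σp)² = 22372 − 21316 = 1056; nΣq² − (Σq)² = 17598 − 17424 = 174
r = -141 / √(1056 × 174) = -141 / 428.6537 ≈ -0.329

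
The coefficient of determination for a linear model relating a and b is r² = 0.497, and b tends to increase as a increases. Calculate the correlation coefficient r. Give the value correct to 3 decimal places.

0.705

|r| = √0.497 = 0.705
The association is positive, so r = 0.705.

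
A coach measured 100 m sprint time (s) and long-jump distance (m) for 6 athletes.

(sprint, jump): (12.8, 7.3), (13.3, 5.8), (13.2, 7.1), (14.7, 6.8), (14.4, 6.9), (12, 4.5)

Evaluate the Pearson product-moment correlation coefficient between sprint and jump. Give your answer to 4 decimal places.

n = 6, Σx = 80.4, Σy = 38.4, Σx² = 1082.42, Σy² = 251.44, Σxy = 517.62
nΣxy − ΣxΣy = 3105.72 − 3087.36 = 18.36
nΣx² − (Σx)² = 6494.52 − 6464.16 = 30.36; nΣy² − (Σy)² = 1508.64 − 1474.56 = 34.08
r = 18.36 / √(30.36 × 34.08) = 18.36 / 32.1663 ≈ 0.5708

0.5708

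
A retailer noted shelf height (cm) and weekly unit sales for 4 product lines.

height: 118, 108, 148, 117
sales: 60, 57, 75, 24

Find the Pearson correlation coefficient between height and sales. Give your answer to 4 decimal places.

0.5607

n = 4, Σx = 491, Σy = 216, Σx² = 61181, Σy² = 13050, Σxy = 27144
nΣxy − ΣxΣy = 108576 − 106056 = 2520
nΣx² − (Σx)² = 244724 − 241081 = 3643; nΣy² − (Σy)² = 52200 − 46656 = 5544
r = 2520 / √(3643 × 5544) = 2520 / 4494.0841 ≈ 0.5607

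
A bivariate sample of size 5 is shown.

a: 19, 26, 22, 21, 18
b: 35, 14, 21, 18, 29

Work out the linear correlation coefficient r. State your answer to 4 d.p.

n = 5, Σa = 106, Σb = 117, Σa² = 2286, Σb² = 3027, Σab = 2391
nΣab − ΣaΣb = 11955 − 12402 = -447
nΣa² − (Σa)² = 11430 − 11236 = 194; nΣb² − (Σb)² = 15135 − 13689 = 1446
r = -447 / √(194 × 1446) = -447 / 529.6452 ≈ -0.8440

-0.8440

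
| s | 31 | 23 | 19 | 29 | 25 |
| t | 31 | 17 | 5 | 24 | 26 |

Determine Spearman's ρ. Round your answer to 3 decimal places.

0.900

Rank s: 5, 2, 1, 4, 3
Rank t: 5, 2, 1, 3, 4
d = rank(s) − rank(t): 0, 0, 0, 1, -1; Σd² = 2
ρ = 1 − 6Σd² / [n(n²−1)] = 1 − 6×2 / (5×24) = 1 − 12/120 ≈ 0.900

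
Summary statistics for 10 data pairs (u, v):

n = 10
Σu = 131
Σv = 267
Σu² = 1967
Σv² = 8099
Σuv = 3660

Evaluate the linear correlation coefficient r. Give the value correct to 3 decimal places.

r = (nΣuv − ΣuΣv) / √[(nΣu² − (Σu)²)(nΣv² − (Σv)²)]
Numerator: 10×3660 − 131×267 = 1623
Denominator: √[(19670 − 17161)(80990 − 71289)] = √[2509 × 9701] = 4933.5392
r = 1623 / 4933.5392 ≈ 0.329

0.329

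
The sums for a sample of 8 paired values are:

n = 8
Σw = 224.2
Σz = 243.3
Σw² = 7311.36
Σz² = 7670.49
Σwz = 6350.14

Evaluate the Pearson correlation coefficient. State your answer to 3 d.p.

r = (nΣwz − ΣwΣz) / √[(nΣw² − (Σw)²)(nΣz² − (Σz)²)]
Numerator: 8×6350.14 − 224.2×243.3 = -3746.74
Denominator: √[(58490.88 − 50265.64)(61363.92 − 59194.89)] = √[8225.24 × 2169.03] = 4223.8362
r = -3746.74 / 4223.8362 ≈ -0.887

-0.887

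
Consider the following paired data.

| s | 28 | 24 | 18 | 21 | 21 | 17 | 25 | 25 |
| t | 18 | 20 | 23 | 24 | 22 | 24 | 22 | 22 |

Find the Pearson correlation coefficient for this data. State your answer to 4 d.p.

n = 8, Σs = 179, Σt = 175, Σs² = 4105, Σt² = 3857, Σst = 3872
nΣst − ΣsΣt = 30976 − 31325 = -349
nΣs² − (Σs)² = 32840 − 32041 = 799; nΣt² − (Σt)² = 30856 − 30625 = 231
r = -349 / √(799 × 231) = -349 / 429.6149 ≈ -0.8124

-0.8124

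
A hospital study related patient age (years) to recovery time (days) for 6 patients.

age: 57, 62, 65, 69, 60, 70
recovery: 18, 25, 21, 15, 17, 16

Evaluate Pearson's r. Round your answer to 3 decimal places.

n = 6, Σx = 383, Σy = 112, Σx² = 24579, Σy² = 2160, Σxy = 7116
nΣxy − ΣxΣy = 42696 − 42896 = -200
nΣx² − (Σx)² = 147474 − 146689 = 785; nΣy² − (Σy)² = 12960 − 12544 = 416
r = -200 / √(785 × 416) = -200 / 571.4543 ≈ -0.350

-0.350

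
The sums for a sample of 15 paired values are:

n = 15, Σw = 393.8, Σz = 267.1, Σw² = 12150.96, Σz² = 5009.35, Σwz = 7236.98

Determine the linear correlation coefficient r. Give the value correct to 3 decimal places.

r = (nΣwz − ΣwΣz) / √[(nΣw² − (Σw)²)(nΣz² − (Σz)²)]
Numerator: 15×7236.98 − 393.8×267.1 = 3370.72
Denominator: √[(182264.4 − 155078.44)(75140.25 − 71342.41)] = √[27185.96 × 3797.84] = 10161.0987
r = 3370.72 / 10161.0987 ≈ 0.332

0.332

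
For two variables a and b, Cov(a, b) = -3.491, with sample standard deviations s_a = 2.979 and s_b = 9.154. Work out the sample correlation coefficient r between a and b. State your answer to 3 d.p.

-0.128

r = Cov(a,b) / (s_a · s_b) = -3.491 / (2.979 × 9.154)
  = -3.491 / 27.2698 ≈ -0.128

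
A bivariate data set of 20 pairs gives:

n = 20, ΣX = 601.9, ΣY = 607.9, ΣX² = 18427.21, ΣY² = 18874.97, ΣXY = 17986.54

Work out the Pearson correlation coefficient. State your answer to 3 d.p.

r = (nΣXY − ΣXΣY) / √[(nΣX² − (ΣX)²)(nΣY² − (ΣY)²)]
Numerator: 20×17986.54 − 601.9×607.9 = -6164.21
Denominator: √[(368544.2 − 362283.61)(377499.4 − 369542.41)] = √[6260.59 × 7956.99] = 7058.0062
r = -6164.21 / 7058.0062 ≈ -0.873

-0.873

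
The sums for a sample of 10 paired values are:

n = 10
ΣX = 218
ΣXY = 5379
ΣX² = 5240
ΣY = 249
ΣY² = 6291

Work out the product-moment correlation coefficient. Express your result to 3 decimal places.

r = (nΣXY − ΣXΣY) / √[(nΣX² − (ΣX)²)(nΣY² − (ΣY)²)]
Numerator: 10×5379 − 218×249 = -492
Denominator: √[(52400 − 47524)(62910 − 62001)] = √[4876 × 909] = 2105.2990
r = -492 / 2105.2990 ≈ -0.234

-0.234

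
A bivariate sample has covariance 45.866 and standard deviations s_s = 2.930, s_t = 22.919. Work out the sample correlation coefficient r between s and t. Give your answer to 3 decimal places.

0.683

r = Cov(s,t) / (s_s · s_t) = 45.866 / (2.930 × 22.919)
  = 45.866 / 67.1527 ≈ 0.683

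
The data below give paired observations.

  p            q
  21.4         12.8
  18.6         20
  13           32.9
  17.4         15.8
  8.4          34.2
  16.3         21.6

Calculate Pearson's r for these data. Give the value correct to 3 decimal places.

-0.932

n = 6, Σp = 95.1, Σq = 137.3, Σp² = 1611.93, Σq² = 3532.09, Σpq = 1987.9
nΣpq − ΣpΣq = 11927.4 − 13057.23 = -1129.83
nΣp² − (Σp)² = 9671.58 − 9044.01 = 627.57; nΣq² − (Σq)² = 21192.54 − 18851.29 = 2341.25
r = -1129.83 / √(627.57 × 2341.25) = -1129.83 / 1212.1461 ≈ -0.932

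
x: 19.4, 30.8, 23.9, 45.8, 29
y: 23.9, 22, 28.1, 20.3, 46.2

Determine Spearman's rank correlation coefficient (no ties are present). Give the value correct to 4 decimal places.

Rank x: 1, 4, 2, 5, 3
Rank y: 3, 2, 4, 1, 5
d = rank(x) − rank(y): -2, 2, -2, 4, -2; Σd² = 32
ρ = 1 − 6Σd² / [n(n²−1)] = 1 − 6×32 / (5×24) = 1 − 192/120 ≈ -0.6000

-0.6000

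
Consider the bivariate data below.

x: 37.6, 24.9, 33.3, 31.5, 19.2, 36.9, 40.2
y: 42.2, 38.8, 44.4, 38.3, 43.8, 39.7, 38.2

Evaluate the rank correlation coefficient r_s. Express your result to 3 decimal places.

-0.321

Rank x: 6, 2, 4, 3, 1, 5, 7
Rank y: 5, 3, 7, 2, 6, 4, 1
d = rank(x) − rank(y): 1, -1, -3, 1, -5, 1, 6; Σd² = 74
ρ = 1 − 6Σd² / [n(n²−1)] = 1 − 6×74 / (7×48) = 1 − 444/336 ≈ -0.321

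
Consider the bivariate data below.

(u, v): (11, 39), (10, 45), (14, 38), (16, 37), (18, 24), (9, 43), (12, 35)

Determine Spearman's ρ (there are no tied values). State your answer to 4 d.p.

Rank u: 3, 2, 5, 6, 7, 1, 4
Rank v: 5, 7, 4, 3, 1, 6, 2
d = rank(u) − rank(v): -2, -5, 1, 3, 6, -5, 2; Σd² = 104
ρ = 1 − 6Σd² / [n(n²−1)] = 1 − 6×104 / (7×48) = 1 − 624/336 ≈ -0.8571

-0.8571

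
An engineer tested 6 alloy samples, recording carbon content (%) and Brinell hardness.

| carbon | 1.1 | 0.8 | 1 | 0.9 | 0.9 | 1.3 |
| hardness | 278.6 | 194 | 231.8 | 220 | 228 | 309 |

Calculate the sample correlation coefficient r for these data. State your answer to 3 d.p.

n = 6, Σx = 6, Σy = 1461.4, Σx² = 6.16, Σy² = 364850.2, Σxy = 1498.36
nΣxy − ΣxΣy = 8990.16 − 8768.4 = 221.76
nΣx² − (Σx)² = 36.96 − 36 = 0.96; nΣy² − (Σy)² = 2189101.2 − 2135689.96 = 53411.24
r = 221.76 / √(0.96 × 53411.24) = 221.76 / 226.4394 ≈ 0.979

0.979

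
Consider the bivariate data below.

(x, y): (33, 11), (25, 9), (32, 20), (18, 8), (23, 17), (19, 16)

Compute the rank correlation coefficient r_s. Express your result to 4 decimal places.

Rank x: 6, 4, 5, 1, 3, 2
Rank y: 3, 2, 6, 1, 5, 4
d = rank(x) − rank(y): 3, 2, -1, 0, -2, -2; Σd² = 22
ρ = 1 − 6Σd² / [n(n²−1)] = 1 − 6×22 / (6×35) = 1 − 132/210 ≈ 0.3714

0.3714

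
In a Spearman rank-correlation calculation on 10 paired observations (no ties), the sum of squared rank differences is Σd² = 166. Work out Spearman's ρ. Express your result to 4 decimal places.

-0.0061

ρ = 1 − 6Σd² / [n(n²−1)] = 1 − 6×166 / (10×99)
  = 1 − 996/990 = 1 − 1.00606 ≈ -0.0061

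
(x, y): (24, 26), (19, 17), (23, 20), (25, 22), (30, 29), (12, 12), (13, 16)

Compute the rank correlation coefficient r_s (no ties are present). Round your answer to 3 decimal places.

Rank x: 5, 3, 4, 6, 7, 1, 2
Rank y: 6, 3, 4, 5, 7, 1, 2
d = rank(x) − rank(y): -1, 0, 0, 1, 0, 0, 0; Σd² = 2
ρ = 1 − 6Σd² / [n(n²−1)] = 1 − 6×2 / (7×48) = 1 − 12/336 ≈ 0.964

0.964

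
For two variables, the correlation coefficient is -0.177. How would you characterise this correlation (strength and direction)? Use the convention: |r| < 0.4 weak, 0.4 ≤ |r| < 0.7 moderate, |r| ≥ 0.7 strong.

r = -0.177 < 0 so the relationship is negative.
|r| = 0.177, which falls in the weak range.

weak negative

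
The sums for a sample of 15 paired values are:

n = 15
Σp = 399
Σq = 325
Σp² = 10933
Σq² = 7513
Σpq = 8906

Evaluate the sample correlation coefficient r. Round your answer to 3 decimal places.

0.672

r = (nΣpq − ΣpΣq) / √[(nΣp² − (Σp)²)(nΣq² − (Σq)²)]
Numerator: 15×8906 − 399×325 = 3915
Denominator: √[(163995 − 159201)(112695 − 105625)] = √[4794 × 7070] = 5821.8193
r = 3915 / 5821.8193 ≈ 0.672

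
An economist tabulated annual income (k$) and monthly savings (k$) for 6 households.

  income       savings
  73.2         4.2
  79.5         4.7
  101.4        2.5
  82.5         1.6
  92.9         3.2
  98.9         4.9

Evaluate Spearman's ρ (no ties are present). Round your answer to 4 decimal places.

Rank income: 1, 2, 6, 3, 4, 5
Rank savings: 4, 5, 2, 1, 3, 6
d = rank(income) − rank(savings): -3, -3, 4, 2, 1, -1; Σd² = 40
ρ = 1 − 6Σd² / [n(n²−1)] = 1 − 6×40 / (6×35) = 1 − 240/210 ≈ -0.1429

-0.1429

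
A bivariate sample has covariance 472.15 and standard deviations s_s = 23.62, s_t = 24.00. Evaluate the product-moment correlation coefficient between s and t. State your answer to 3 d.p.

r = Cov(s,t) / (s_s · s_t) = 472.15 / (23.62 × 24.00)
  = 472.15 / 566.8800 ≈ 0.833

0.833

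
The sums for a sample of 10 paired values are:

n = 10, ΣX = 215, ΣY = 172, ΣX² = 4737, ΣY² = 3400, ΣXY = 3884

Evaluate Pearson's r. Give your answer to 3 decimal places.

0.827

r = (nΣXY − ΣXΣY) / √[(nΣX² − (ΣX)²)(nΣY² − (ΣY)²)]
Numerator: 10×3884 − 215×172 = 1860
Denominator: √[(47370 − 46225)(34000 − 29584)] = √[1145 × 4416] = 2248.6262
r = 1860 / 2248.6262 ≈ 0.827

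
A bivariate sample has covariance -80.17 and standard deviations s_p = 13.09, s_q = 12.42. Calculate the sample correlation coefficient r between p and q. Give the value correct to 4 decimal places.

-0.4931

r = Cov(p,q) / (s_p · s_q) = -80.17 / (13.09 × 12.42)
  = -80.17 / 162.5778 ≈ -0.4931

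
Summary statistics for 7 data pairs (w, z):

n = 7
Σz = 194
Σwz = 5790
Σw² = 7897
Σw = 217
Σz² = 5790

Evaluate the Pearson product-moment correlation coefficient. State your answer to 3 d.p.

r = (nΣwz − ΣwΣz) / √[(nΣw² − (Σw)²)(nΣz² − (Σz)²)]
Numerator: 7×5790 − 217×194 = -1568
Denominator: √[(55279 − 47089)(40530 − 37636)] = √[8190 × 2894] = 4868.4556
r = -1568 / 4868.4556 ≈ -0.322

-0.322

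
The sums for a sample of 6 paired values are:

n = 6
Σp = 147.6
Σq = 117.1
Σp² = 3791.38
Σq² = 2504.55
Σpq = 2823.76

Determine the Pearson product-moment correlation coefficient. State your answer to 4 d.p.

r = (nΣpq − ΣpΣq) / √[(nΣp² − (Σp)²)(nΣq² − (Σq)²)]
Numerator: 6×2823.76 − 147.6×117.1 = -341.4
Denominator: √[(22748.28 − 21785.76)(15027.3 − 13712.41)] = √[962.52 × 1314.89] = 1124.9924
r = -341.4 / 1124.9924 ≈ -0.3035

-0.3035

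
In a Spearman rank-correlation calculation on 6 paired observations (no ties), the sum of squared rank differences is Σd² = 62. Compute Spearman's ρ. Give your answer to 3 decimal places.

ρ = 1 − 6Σd² / [n(n²−1)] = 1 − 6×62 / (6×35)
  = 1 − 372/210 = 1 − 1.7714 ≈ -0.771

-0.771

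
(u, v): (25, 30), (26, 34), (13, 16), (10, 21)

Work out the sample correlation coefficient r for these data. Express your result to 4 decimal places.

n = 4, Σu = 74, Σv = 101, Σu² = 1570, Σv² = 2753, Σuv = 2052
nΣuv − ΣuΣv = 8208 − 7474 = 734
nΣu² − (Σu)² = 6280 − 5476 = 804; nΣv² − (Σv)² = 11012 − 10201 = 811
r = 734 / √(804 × 811) = 734 / 807.4924 ≈ 0.9090

0.9090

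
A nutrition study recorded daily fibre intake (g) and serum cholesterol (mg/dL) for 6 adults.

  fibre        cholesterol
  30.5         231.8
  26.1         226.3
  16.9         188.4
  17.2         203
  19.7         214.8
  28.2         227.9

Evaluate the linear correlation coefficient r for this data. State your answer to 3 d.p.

0.922

n = 6, Σx = 138.6, Σy = 1292.2, Σx² = 3376.24, Σy² = 279723.94, Σxy = 30310.23
nΣxy − ΣxΣy = 181861.38 − 179098.92 = 2762.46
nΣx² − (Σx)² = 20257.44 − 19209.96 = 1047.48; nΣy² − (Σy)² = 1678343.64 − 1669780.84 = 8562.8
r = 2762.46 / √(1047.48 × 8562.8) = 2762.46 / 2994.8893 ≈ 0.922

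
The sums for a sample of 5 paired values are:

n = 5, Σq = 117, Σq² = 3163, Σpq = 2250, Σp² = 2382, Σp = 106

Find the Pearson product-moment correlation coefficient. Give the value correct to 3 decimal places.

-0.962

r = (nΣpq − ΣpΣq) / √[(nΣp² − (Σp)²)(nΣq² − (Σq)²)]
Numerator: 5×2250 − 106×117 = -1152
Denominator: √[(11910 − 11236)(15815 − 13689)] = √[674 × 2126] = 1197.0480
r = -1152 / 1197.0480 ≈ -0.962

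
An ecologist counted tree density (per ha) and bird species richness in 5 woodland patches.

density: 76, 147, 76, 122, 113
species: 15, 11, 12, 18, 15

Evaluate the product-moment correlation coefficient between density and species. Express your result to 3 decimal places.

-0.067

n = 5, Σx = 534, Σy = 71, Σx² = 60814, Σy² = 1039, Σxy = 7560
nΣxy − ΣxΣy = 37800 − 37914 = -114
nΣx² − (Σx)² = 304070 − 285156 = 18914; nΣy² − (Σy)² = 5195 − 5041 = 154
r = -114 / √(18914 × 154) = -114 / 1706.6798 ≈ -0.067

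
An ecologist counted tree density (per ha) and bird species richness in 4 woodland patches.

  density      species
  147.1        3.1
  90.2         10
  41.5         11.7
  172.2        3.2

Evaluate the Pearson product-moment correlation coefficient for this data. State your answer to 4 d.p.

-0.9639

n = 4, Σx = 451, Σy = 28, Σx² = 61149.54, Σy² = 256.74, Σxy = 2394.6
nΣxy − ΣxΣy = 9578.4 − 12628 = -3049.6
nΣx² − (Σx)² = 244598.16 − 203401 = 41197.16; nΣy² − (Σy)² = 1026.96 − 784 = 242.96
r = -3049.6 / √(41197.16 × 242.96) = -3049.6 / 3163.7418 ≈ -0.9639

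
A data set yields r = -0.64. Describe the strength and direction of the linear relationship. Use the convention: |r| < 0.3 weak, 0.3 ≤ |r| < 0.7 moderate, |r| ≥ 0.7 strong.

moderate negative

r = -0.64 < 0 so the relationship is negative.
|r| = 0.64, which falls in the moderate range.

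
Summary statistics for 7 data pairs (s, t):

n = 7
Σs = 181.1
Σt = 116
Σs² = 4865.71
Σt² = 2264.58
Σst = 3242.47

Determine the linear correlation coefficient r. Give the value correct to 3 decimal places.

0.971

r = (nΣst − ΣsΣt) / √[(nΣs² − (Σs)²)(nΣt² − (Σt)²)]
Numerator: 7×3242.47 − 181.1×116 = 1689.69
Denominator: √[(34059.97 − 32797.21)(15852.06 − 13456)] = √[1262.76 × 2396.06] = 1739.4392
r = 1689.69 / 1739.4392 ≈ 0.971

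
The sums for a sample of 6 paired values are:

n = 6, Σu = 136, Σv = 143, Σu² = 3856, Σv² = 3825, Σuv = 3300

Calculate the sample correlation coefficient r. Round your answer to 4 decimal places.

r = (nΣuv − ΣuΣv) / √[(nΣu² − (Σu)²)(nΣv² − (Σv)²)]
Numerator: 6×3300 − 136×143 = 352
Denominator: √[(23136 − 18496)(22950 − 20449)] = √[4640 × 2501] = 3406.5584
r = 352 / 3406.5584 ≈ 0.1033

0.1033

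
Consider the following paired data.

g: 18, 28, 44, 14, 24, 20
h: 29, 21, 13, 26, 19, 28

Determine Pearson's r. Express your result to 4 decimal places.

-0.8946

n = 6, Σg = 148, Σh = 136, Σg² = 4216, Σh² = 3272, Σgh = 3062
nΣgh − ΣgΣh = 18372 − 20128 = -1756
nΣg² − (Σg)² = 25296 − 21904 = 3392; nΣh² − (Σh)² = 19632 − 18496 = 1136
r = -1756 / √(3392 × 1136) = -1756 / 1962.9855 ≈ -0.8946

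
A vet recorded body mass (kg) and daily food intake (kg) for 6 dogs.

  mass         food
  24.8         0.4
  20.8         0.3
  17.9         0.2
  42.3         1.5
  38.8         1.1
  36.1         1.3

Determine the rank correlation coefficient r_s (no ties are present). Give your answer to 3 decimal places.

0.943

Rank mass: 3, 2, 1, 6, 5, 4
Rank food: 3, 2, 1, 6, 4, 5
d = rank(mass) − rank(food): 0, 0, 0, 0, 1, -1; Σd² = 2
ρ = 1 − 6Σd² / [n(n²−1)] = 1 − 6×2 / (6×35) = 1 − 12/210 ≈ 0.943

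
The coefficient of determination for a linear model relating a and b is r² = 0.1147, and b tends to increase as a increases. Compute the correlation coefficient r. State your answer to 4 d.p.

|r| = √0.1147 = 0.3387
The association is positive, so r = 0.3387.

0.3387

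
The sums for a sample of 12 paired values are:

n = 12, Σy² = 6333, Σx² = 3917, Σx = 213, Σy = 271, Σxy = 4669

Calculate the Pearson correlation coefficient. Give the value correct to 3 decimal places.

r = (nΣxy − ΣxΣy) / √[(nΣx² − (Σx)²)(nΣy² − (Σy)²)]
Numerator: 12×4669 − 213×271 = -1695
Denominator: √[(47004 − 45369)(75996 − 73441)] = √[1635 × 2555] = 2043.8750
r = -1695 / 2043.8750 ≈ -0.829

-0.829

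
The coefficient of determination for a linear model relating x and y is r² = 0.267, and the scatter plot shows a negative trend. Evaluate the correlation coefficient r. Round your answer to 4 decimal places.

|r| = √0.267 = 0.5167
The association is negative, so r = −0.5167.

-0.5167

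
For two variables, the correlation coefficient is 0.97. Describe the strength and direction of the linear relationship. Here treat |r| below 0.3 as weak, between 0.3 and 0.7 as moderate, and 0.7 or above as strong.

r = 0.97 > 0 so the relationship is positive.
|r| = 0.97, which falls in the strong range.

strong positive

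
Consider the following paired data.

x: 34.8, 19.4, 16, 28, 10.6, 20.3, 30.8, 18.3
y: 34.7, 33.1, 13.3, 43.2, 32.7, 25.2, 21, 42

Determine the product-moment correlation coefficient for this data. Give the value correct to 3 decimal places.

0.143

n = 8, Σx = 178.2, Σy = 245.2, Σx² = 4435.38, Σy² = 8252.16, Σxy = 5545.68
nΣxy − ΣxΣy = 44365.44 − 43694.64 = 670.8
nΣx² − (Σx)² = 35483.04 − 31755.24 = 3727.8; nΣy² − (Σy)² = 66017.28 − 60123.04 = 5894.24
r = 670.8 / √(3727.8 × 5894.24) = 670.8 / 4687.4884 ≈ 0.143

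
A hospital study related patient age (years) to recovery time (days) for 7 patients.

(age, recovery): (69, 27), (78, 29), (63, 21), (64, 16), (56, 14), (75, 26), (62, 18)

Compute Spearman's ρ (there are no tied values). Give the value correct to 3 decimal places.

0.857

Rank age: 5, 7, 3, 4, 1, 6, 2
Rank recovery: 6, 7, 4, 2, 1, 5, 3
d = rank(age) − rank(recovery): -1, 0, -1, 2, 0, 1, -1; Σd² = 8
ρ = 1 − 6Σd² / [n(n²−1)] = 1 − 6×8 / (7×48) = 1 − 48/336 ≈ 0.857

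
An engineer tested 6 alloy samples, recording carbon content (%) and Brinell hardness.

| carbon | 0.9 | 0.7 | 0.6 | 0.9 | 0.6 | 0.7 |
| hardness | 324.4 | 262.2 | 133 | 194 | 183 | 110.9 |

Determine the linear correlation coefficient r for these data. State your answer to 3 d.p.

n = 6, Σx = 4.4, Σy = 1207.5, Σx² = 3.32, Σy² = 275097.01, Σxy = 917.33
nΣxy − ΣxΣy = 5503.98 − 5313 = 190.98
nΣx² − (Σx)² = 19.92 − 19.36 = 0.56; nΣy² − (Σy)² = 1650582.06 − 1458056.25 = 192525.81
r = 190.98 / √(0.56 × 192525.81) = 190.98 / 328.3511 ≈ 0.582

0.582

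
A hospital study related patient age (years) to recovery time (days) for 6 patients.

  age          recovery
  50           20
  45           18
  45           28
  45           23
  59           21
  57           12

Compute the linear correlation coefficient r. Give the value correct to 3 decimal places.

n = 6, Σx = 301, Σy = 122, Σx² = 15305, Σy² = 2622, Σxy = 6028
nΣxy − ΣxΣy = 36168 − 36722 = -554
nΣx² − (Σx)² = 91830 − 90601 = 1229; nΣy² − (Σy)² = 15732 − 14884 = 848
r = -554 / √(1229 × 848) = -554 / 1020.8781 ≈ -0.543

-0.543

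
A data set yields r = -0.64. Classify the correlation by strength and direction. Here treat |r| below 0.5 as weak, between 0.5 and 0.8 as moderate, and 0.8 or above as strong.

r = -0.64 < 0 so the relationship is negative.
|r| = 0.64, which falls in the moderate range.

moderate negative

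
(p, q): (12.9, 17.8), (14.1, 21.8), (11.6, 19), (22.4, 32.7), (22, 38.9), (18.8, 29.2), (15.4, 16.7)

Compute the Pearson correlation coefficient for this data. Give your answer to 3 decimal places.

0.912

n = 7, Σp = 117.2, Σq = 176.1, Σp² = 2076.14, Σq² = 4867.11, Σpq = 3151.82
nΣpq − ΣpΣq = 22062.74 − 20638.92 = 1423.82
nΣp² − (Σp)² = 14532.98 − 13735.84 = 797.14; nΣq² − (Σq)² = 34069.77 − 31011.21 = 3058.56
r = 1423.82 / √(797.14 × 3058.56) = 1423.82 / 1561.4418 ≈ 0.912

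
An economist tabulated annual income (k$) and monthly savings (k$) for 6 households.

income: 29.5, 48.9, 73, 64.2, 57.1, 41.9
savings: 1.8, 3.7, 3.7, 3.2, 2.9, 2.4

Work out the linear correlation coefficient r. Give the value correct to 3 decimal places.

n = 6, Σx = 314.6, Σy = 17.7, Σx² = 17728.12, Σy² = 55.03, Σxy = 975.72
nΣxy − ΣxΣy = 5854.32 − 5568.42 = 285.9
nΣx² − (Σx)² = 106368.72 − 98973.16 = 7395.56; nΣy² − (Σy)² = 330.18 − 313.29 = 16.89
r = 285.9 / √(7395.56 × 16.89) = 285.9 / 353.4275 ≈ 0.809

0.809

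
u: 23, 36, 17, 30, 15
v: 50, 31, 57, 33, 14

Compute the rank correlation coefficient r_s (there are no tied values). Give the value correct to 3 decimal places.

0.000

Rank u: 3, 5, 2, 4, 1
Rank v: 4, 2, 5, 3, 1
d = rank(u) − rank(v): -1, 3, -3, 1, 0; Σd² = 20
ρ = 1 − 6Σd² / [n(n²−1)] = 1 − 6×20 / (5×24) = 1 − 120/120 ≈ 0.000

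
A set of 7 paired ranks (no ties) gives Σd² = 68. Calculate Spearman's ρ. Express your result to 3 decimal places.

-0.214

ρ = 1 − 6Σd² / [n(n²−1)] = 1 − 6×68 / (7×48)
  = 1 − 408/336 = 1 − 1.2143 ≈ -0.214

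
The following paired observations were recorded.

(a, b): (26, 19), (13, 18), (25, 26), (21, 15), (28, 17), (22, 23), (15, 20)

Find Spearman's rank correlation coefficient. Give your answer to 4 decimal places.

Rank a: 6, 1, 5, 3, 7, 4, 2
Rank b: 4, 3, 7, 1, 2, 6, 5
d = rank(a) − rank(b): 2, -2, -2, 2, 5, -2, -3; Σd² = 54
ρ = 1 − 6Σd² / [n(n²−1)] = 1 − 6×54 / (7×48) = 1 − 324/336 ≈ 0.0357

0.0357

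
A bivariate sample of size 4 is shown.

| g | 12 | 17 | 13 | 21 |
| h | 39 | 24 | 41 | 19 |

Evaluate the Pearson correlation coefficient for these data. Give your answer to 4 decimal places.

-0.9606

n = 4, Σg = 63, Σh = 123, Σg² = 1043, Σh² = 4139, Σgh = 1808
nΣgh − ΣgΣh = 7232 − 7749 = -517
nΣg² − (Σg)² = 4172 − 3969 = 203; nΣh² − (Σh)² = 16556 − 15129 = 1427
r = -517 / √(203 × 1427) = -517 / 538.2202 ≈ -0.9606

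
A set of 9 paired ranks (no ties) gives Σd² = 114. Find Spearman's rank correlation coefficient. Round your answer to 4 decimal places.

0.0500

ρ = 1 − 6Σd² / [n(n²−1)] = 1 − 6×114 / (9×80)
  = 1 − 684/720 = 1 − 0.95000 ≈ 0.0500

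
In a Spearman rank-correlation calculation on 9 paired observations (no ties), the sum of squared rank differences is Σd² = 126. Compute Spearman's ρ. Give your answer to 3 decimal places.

-0.050

ρ = 1 − 6Σd² / [n(n²−1)] = 1 − 6×126 / (9×80)
  = 1 − 756/720 = 1 − 1.0500 ≈ -0.050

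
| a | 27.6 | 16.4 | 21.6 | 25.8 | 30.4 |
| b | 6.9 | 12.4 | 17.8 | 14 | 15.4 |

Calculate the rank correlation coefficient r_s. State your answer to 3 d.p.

0.000

Rank a: 4, 1, 2, 3, 5
Rank b: 1, 2, 5, 3, 4
d = rank(a) − rank(b): 3, -1, -3, 0, 1; Σd² = 20
ρ = 1 − 6Σd² / [n(n²−1)] = 1 − 6×20 / (5×24) = 1 − 120/120 ≈ 0.000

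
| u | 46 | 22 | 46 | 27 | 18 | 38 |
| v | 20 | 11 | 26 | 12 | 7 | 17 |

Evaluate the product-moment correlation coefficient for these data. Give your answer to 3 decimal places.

0.952

n = 6, Σu = 197, Σv = 93, Σu² = 7213, Σv² = 1679, Σuv = 3454
nΣuv − ΣuΣv = 20724 − 18321 = 2403
nΣu² − (Σu)² = 43278 − 38809 = 4469; nΣv² − (Σv)² = 10074 − 8649 = 1425
r = 2403 / √(4469 × 1425) = 2403 / 2523.5540 ≈ 0.952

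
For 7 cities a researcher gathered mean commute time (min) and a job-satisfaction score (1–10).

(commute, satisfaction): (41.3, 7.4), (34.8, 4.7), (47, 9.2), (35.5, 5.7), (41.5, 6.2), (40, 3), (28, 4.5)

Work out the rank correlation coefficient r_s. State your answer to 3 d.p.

0.750

Rank commute: 5, 2, 7, 3, 6, 4, 1
Rank satisfaction: 6, 3, 7, 4, 5, 1, 2
d = rank(commute) − rank(satisfaction): -1, -1, 0, -1, 1, 3, -1; Σd² = 14
ρ = 1 − 6Σd² / [n(n²−1)] = 1 − 6×14 / (7×48) = 1 − 84/336 ≈ 0.750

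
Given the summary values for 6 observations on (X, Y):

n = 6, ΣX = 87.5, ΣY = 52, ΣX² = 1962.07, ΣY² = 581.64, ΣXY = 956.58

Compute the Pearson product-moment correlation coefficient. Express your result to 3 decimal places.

r = (nΣXY − ΣXΣY) / √[(nΣX² − (ΣX)²)(nΣY² − (ΣY)²)]
Numerator: 6×956.58 − 87.5×52 = 1189.48
Denominator: √[(11772.42 − 7656.25)(3489.84 − 2704)] = √[4116.17 × 785.84] = 1798.5136
r = 1189.48 / 1798.5136 ≈ 0.661

0.661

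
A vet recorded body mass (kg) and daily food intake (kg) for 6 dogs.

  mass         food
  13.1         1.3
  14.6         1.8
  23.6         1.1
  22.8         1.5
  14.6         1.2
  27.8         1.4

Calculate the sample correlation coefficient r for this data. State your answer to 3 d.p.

-0.165

n = 6, Σx = 116.5, Σy = 8.3, Σx² = 2447.57, Σy² = 11.79, Σxy = 159.91
nΣxy − ΣxΣy = 959.46 − 966.95 = -7.49
nΣx² − (Σx)² = 14685.42 − 13572.25 = 1113.17; nΣy² − (Σy)² = 70.74 − 68.89 = 1.85
r = -7.49 / √(1113.17 × 1.85) = -7.49 / 45.3802 ≈ -0.165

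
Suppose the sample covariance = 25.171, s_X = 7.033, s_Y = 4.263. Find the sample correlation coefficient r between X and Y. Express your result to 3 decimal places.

r = Cov(X,Y) / (s_X · s_Y) = 25.171 / (7.033 × 4.263)
  = 25.171 / 29.9817 ≈ 0.840

0.840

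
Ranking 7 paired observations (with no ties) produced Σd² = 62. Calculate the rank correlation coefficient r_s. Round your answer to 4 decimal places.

ρ = 1 − 6Σd² / [n(n²−1)] = 1 − 6×62 / (7×48)
  = 1 − 372/336 = 1 − 1.10714 ≈ -0.1071

-0.1071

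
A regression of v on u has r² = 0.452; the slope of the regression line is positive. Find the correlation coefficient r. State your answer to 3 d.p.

0.672

|r| = √0.452 = 0.672
The association is positive, so r = 0.672.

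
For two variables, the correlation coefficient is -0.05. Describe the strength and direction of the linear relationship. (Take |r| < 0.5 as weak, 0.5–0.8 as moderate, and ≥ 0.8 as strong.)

r = -0.05 < 0 so the relationship is negative.
|r| = 0.05, which falls in the weak range.

weak negative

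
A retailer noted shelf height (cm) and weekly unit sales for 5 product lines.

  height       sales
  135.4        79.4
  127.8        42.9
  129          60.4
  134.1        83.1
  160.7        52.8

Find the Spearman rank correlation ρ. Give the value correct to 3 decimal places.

Rank height: 4, 1, 2, 3, 5
Rank sales: 4, 1, 3, 5, 2
d = rank(height) − rank(sales): 0, 0, -1, -2, 3; Σd² = 14
ρ = 1 − 6Σd² / [n(n²−1)] = 1 − 6×14 / (5×24) = 1 − 84/120 ≈ 0.300

0.300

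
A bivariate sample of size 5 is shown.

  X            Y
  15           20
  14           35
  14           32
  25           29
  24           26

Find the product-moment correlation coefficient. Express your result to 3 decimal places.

-0.200

n = 5, ΣX = 92, ΣY = 142, ΣX² = 1818, ΣY² = 4166, ΣXY = 2587
nΣXY − ΣXΣY = 12935 − 13064 = -129
nΣX² − (ΣX)² = 9090 − 8464 = 626; nΣY² − (ΣY)² = 20830 − 20164 = 666
r = -129 / √(626 × 666) = -129 / 645.6903 ≈ -0.200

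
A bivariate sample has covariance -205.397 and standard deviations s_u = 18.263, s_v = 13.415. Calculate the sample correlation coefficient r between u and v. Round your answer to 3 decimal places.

-0.838

r = Cov(u,v) / (s_u · s_v) = -205.397 / (18.263 × 13.415)
  = -205.397 / 244.9981 ≈ -0.838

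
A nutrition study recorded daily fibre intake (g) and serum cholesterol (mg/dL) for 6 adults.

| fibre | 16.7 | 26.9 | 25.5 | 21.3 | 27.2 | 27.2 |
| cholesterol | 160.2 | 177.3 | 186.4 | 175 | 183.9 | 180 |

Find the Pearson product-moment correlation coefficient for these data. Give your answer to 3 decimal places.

n = 6, Σx = 144.8, Σy = 1062.8, Σx² = 3586.12, Σy² = 188688.5, Σxy = 25823.49
nΣxy − ΣxΣy = 154940.94 − 153893.44 = 1047.5
nΣx² − (Σx)² = 21516.72 − 20967.04 = 549.68; nΣy² − (Σy)² = 1132131 − 1129543.84 = 2587.16
r = 1047.5 / √(549.68 × 2587.16) = 1047.5 / 1192.5226 ≈ 0.878

0.878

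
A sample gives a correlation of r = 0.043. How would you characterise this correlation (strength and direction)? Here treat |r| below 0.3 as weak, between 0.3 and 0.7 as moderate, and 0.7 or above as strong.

weak positive

r = 0.043 > 0 so the relationship is positive.
|r| = 0.043, which falls in the weak range.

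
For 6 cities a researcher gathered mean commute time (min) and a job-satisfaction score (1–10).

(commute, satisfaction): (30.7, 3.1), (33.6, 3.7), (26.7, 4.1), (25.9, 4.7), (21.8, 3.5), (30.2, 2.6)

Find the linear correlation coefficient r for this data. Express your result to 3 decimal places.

-0.345

n = 6, Σx = 168.9, Σy = 21.7, Σx² = 4842.43, Σy² = 81.21, Σxy = 605.51
nΣxy − ΣxΣy = 3633.06 − 3665.13 = -32.07
nΣx² − (Σx)² = 29054.58 − 28527.21 = 527.37; nΣy² − (Σy)² = 487.26 − 470.89 = 16.37
r = -32.07 / √(527.37 × 16.37) = -32.07 / 92.9142 ≈ -0.345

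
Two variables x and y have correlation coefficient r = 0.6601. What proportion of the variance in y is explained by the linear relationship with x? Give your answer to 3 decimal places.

r² = (0.6601)² = 0.436

0.436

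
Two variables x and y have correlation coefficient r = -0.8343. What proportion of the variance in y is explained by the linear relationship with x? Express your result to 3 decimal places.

0.696

r² = (-0.8343)² = 0.696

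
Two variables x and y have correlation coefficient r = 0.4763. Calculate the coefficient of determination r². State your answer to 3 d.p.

r² = (0.4763)² = 0.227

0.227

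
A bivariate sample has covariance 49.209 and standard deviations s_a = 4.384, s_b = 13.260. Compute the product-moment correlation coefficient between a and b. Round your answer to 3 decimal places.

r = Cov(a,b) / (s_a · s_b) = 49.209 / (4.384 × 13.260)
  = 49.209 / 58.1318 ≈ 0.847

0.847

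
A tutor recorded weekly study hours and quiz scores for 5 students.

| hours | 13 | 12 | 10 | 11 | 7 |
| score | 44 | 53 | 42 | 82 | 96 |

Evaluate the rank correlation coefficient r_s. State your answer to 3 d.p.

-0.400

Rank hours: 5, 4, 2, 3, 1
Rank score: 2, 3, 1, 4, 5
d = rank(hours) − rank(score): 3, 1, 1, -1, -4; Σd² = 28
ρ = 1 − 6Σd² / [n(n²−1)] = 1 − 6×28 / (5×24) = 1 − 168/120 ≈ -0.400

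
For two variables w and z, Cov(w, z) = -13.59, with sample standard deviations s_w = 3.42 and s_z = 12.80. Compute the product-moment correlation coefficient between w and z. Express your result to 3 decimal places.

-0.310

r = Cov(w,z) / (s_w · s_z) = -13.59 / (3.42 × 12.80)
  = -13.59 / 43.7760 ≈ -0.310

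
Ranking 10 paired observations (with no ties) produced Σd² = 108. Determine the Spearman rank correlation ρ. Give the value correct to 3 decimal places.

0.345

ρ = 1 − 6Σd² / [n(n²−1)] = 1 − 6×108 / (10×99)
  = 1 − 648/990 = 1 − 0.6545 ≈ 0.345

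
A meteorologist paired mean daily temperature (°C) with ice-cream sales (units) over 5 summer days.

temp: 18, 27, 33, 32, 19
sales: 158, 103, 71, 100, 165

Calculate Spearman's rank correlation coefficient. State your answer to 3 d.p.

Rank temp: 1, 3, 5, 4, 2
Rank sales: 4, 3, 1, 2, 5
d = rank(temp) − rank(sales): -3, 0, 4, 2, -3; Σd² = 38
ρ = 1 − 6Σd² / [n(n²−1)] = 1 − 6×38 / (5×24) = 1 − 228/120 ≈ -0.900

-0.900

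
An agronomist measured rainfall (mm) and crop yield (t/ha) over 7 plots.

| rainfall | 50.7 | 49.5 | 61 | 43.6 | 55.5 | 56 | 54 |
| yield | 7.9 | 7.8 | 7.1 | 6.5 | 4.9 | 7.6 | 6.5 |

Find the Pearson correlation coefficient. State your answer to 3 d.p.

n = 7, Σx = 370.3, Σy = 48.3, Σx² = 19774.95, Σy² = 339.93, Σxy = 2551.68
nΣxy − ΣxΣy = 17861.76 − 17885.49 = -23.73
nΣx² − (Σx)² = 138424.65 − 137122.09 = 1302.56; nΣy² − (Σy)² = 2379.51 − 2332.89 = 46.62
r = -23.73 / √(1302.56 × 46.62) = -23.73 / 246.4251 ≈ -0.096

-0.096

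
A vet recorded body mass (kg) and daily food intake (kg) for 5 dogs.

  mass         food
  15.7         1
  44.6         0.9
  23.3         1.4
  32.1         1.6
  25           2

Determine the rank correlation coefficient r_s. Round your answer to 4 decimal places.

Rank mass: 1, 5, 2, 4, 3
Rank food: 2, 1, 3, 4, 5
d = rank(mass) − rank(food): -1, 4, -1, 0, -2; Σd² = 22
ρ = 1 − 6Σd² / [n(n²−1)] = 1 − 6×22 / (5×24) = 1 − 132/120 ≈ -0.1000

-0.1000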